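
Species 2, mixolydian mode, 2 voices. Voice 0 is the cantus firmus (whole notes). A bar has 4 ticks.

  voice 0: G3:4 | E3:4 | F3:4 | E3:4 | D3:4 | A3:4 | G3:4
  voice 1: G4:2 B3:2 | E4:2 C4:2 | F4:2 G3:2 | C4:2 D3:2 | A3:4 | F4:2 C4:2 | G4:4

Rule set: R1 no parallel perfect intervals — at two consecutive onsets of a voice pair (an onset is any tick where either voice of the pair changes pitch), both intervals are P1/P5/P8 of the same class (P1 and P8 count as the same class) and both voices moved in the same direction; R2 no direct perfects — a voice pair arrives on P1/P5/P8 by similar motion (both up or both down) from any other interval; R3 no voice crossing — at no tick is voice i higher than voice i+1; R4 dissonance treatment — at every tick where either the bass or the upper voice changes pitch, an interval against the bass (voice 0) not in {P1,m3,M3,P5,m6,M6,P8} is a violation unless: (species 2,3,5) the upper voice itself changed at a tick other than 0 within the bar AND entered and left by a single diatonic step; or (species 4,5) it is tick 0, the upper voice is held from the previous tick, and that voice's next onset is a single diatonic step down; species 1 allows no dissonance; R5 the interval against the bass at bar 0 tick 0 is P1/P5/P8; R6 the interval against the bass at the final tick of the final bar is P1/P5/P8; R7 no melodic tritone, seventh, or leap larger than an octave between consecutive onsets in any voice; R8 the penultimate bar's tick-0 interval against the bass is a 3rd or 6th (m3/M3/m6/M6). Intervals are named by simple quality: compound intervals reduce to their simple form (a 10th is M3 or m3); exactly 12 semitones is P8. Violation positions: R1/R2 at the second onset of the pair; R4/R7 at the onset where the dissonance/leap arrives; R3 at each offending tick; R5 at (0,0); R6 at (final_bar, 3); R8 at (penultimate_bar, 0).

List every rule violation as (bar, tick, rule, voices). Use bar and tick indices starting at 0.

(2, 0, R2, (0, 1))
(2, 2, R4, (0, 1))
(2, 2, R7, (1,))
(3, 2, R3, (0, 1))
(3, 2, R4, (0, 1))
(3, 2, R7, (1,))
(3, 3, R3, (0, 1))

bar 0: v0=G3 v1=G4 downbeat P8
bar 1: v0=E3 v1=E4 downbeat P8
bar 2: v0=F3 v1=F4 downbeat P8
bar 3: v0=E3 v1=C4 downbeat m6
bar 4: v0=D3 v1=A3 downbeat P5
bar 5: v0=A3 v1=F4 downbeat m6
bar 6: v0=G3 v1=G4 downbeat P8
  -> R2 @ bar 2 tick 0 v(0, 1): E3/C4 m6 -> F3/F4 P8 similar
  -> R4 @ bar 2 tick 2 v(0, 1): F3/G3 M2 untreated
  -> R7 @ bar 2 tick 2 v(1,): F4->G3 leap 10st
  -> R3 @ bar 3 tick 2 v(0, 1): E3 above D3
  -> R4 @ bar 3 tick 2 v(0, 1): E3/D3 M2 untreated
  -> R7 @ bar 3 tick 2 v(1,): C4->D3 leap 10st
  -> R3 @ bar 3 tick 3 v(0, 1): E3 above D3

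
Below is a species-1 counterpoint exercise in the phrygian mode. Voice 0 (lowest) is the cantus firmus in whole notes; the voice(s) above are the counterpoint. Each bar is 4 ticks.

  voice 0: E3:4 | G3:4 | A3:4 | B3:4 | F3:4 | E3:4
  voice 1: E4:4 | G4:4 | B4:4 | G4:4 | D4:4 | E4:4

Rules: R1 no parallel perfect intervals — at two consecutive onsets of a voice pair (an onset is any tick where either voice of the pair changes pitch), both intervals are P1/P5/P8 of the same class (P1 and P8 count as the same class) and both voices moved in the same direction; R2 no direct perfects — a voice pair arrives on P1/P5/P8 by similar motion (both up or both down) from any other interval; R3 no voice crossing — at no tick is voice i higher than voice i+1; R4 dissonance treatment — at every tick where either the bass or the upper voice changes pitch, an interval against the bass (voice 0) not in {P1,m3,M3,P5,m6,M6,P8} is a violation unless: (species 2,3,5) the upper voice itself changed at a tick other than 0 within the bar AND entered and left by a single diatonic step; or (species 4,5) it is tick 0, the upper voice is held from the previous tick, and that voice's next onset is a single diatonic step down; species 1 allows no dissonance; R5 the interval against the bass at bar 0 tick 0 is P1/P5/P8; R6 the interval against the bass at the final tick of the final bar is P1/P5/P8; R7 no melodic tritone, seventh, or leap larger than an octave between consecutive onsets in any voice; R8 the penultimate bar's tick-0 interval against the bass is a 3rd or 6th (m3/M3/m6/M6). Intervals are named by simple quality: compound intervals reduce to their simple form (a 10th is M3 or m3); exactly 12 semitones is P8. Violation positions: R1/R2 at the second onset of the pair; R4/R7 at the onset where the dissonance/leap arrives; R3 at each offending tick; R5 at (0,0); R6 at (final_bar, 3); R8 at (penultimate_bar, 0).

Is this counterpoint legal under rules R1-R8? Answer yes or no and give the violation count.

No (3 violations)

bar 0: v0=E3 v1=E4 (P8)
bar 1: v0=G3 v1=G4 (P8)
bar 2: v0=A3 v1=B4 (M2)
bar 3: v0=B3 v1=G4 (m6)
bar 4: v0=F3 v1=D4 (M6)
bar 5: v0=E3 v1=E4 (P8)
  R1 @ bar1.0: E3/E4 P8 -> G3/G4 P8 similar
  R4 @ bar2.0: A3/B4 M2 untreated
  R7 @ bar4.0: B3->F3 leap 6st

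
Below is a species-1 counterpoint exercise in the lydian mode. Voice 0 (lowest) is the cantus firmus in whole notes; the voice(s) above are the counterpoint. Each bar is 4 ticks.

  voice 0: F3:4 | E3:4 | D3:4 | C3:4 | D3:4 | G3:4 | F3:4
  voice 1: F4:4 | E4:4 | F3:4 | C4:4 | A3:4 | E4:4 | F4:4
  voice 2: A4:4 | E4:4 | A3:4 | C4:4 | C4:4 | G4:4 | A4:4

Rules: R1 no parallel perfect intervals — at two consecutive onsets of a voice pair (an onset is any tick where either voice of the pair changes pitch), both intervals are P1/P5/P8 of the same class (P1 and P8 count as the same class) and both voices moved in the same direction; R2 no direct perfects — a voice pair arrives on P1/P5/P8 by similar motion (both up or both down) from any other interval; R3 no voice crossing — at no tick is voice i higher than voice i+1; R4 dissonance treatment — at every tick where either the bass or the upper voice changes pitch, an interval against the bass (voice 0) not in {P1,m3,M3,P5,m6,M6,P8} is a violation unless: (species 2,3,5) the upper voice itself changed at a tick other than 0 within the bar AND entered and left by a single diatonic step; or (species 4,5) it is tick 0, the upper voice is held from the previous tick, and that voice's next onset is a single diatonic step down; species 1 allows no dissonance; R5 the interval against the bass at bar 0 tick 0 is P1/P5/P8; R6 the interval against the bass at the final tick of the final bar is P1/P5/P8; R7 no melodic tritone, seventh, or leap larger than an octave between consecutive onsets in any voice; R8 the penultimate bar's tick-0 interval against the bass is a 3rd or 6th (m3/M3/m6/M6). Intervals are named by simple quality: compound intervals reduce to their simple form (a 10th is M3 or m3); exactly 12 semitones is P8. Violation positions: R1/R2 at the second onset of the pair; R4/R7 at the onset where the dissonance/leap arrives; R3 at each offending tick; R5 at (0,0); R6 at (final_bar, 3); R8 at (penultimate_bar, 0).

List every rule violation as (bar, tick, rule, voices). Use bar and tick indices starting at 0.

bar 0: v0=F3 v1=F4 v2=A4 downbeat M3
bar 1: v0=E3 v1=E4 v2=E4 downbeat P8
bar 2: v0=D3 v1=F3 v2=A3 downbeat P5
bar 3: v0=C3 v1=C4 v2=C4 downbeat P8
bar 4: v0=D3 v1=A3 v2=C4 downbeat m7
bar 5: v0=G3 v1=E4 v2=G4 downbeat P8
bar 6: v0=F3 v1=F4 v2=A4 downbeat M3
  -> R5 @ bar 0 tick 0 v(0, 2): opens on M3
  -> R1 @ bar 1 tick 0 v(0, 1): F3/F4 P8 -> E3/E4 P8 similar
  -> R2 @ bar 1 tick 0 v(0, 2): F3/A4 M3 -> E3/E4 P8 similar
  -> R2 @ bar 1 tick 0 v(1, 2): F4/A4 M3 -> E4/E4 P1 similar
  -> R2 @ bar 2 tick 0 v(0, 2): E3/E4 P8 -> D3/A3 P5 similar
  -> R7 @ bar 2 tick 0 v(1,): E4->F3 leap 11st
  -> R2 @ bar 3 tick 0 v(1, 2): F3/A3 M3 -> C4/C4 P1 similar
  -> R4 @ bar 4 tick 0 v(0, 2): D3/C4 m7 untreated
  -> R2 @ bar 5 tick 0 v(0, 2): D3/C4 m7 -> G3/G4 P8 similar
  -> R8 @ bar 5 tick 0 v(0, 2): penult P8 not 3rd/6th
  -> R6 @ bar 6 tick 3 v(0, 2): closes on M3

(0, 0, R5, (0, 2))
(1, 0, R1, (0, 1))
(1, 0, R2, (0, 2))
(1, 0, R2, (1, 2))
(2, 0, R2, (0, 2))
(2, 0, R7, (1,))
(3, 0, R2, (1, 2))
(4, 0, R4, (0, 2))
(5, 0, R2, (0, 2))
(5, 0, R8, (0, 2))
(6, 3, R6, (0, 2))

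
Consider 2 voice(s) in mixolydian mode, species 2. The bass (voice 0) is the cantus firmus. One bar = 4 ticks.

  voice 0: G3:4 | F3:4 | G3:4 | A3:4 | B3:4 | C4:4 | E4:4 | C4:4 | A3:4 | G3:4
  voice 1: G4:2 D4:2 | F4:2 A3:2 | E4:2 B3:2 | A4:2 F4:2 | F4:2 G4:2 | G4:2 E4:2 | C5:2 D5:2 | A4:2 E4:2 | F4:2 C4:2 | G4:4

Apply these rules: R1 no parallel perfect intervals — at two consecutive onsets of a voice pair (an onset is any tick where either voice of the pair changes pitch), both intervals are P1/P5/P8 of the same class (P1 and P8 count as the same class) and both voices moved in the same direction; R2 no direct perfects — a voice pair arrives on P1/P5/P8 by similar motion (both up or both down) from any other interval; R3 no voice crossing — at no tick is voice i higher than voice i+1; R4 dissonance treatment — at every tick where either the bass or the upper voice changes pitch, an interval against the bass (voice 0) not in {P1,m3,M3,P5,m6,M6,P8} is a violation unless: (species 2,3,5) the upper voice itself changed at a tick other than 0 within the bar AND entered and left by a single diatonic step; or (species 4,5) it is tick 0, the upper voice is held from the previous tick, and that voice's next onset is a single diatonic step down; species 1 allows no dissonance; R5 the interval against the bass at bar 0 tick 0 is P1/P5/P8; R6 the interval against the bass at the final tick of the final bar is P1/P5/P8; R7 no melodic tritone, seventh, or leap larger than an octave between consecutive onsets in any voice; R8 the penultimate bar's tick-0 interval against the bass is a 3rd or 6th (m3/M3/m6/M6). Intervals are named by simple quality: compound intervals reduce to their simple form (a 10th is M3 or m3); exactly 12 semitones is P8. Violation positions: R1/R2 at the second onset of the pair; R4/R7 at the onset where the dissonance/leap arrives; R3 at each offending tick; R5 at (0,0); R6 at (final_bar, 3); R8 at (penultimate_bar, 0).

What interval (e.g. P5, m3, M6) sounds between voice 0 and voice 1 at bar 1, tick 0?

voice 0=F3 voice 1=F4 -> P8

P8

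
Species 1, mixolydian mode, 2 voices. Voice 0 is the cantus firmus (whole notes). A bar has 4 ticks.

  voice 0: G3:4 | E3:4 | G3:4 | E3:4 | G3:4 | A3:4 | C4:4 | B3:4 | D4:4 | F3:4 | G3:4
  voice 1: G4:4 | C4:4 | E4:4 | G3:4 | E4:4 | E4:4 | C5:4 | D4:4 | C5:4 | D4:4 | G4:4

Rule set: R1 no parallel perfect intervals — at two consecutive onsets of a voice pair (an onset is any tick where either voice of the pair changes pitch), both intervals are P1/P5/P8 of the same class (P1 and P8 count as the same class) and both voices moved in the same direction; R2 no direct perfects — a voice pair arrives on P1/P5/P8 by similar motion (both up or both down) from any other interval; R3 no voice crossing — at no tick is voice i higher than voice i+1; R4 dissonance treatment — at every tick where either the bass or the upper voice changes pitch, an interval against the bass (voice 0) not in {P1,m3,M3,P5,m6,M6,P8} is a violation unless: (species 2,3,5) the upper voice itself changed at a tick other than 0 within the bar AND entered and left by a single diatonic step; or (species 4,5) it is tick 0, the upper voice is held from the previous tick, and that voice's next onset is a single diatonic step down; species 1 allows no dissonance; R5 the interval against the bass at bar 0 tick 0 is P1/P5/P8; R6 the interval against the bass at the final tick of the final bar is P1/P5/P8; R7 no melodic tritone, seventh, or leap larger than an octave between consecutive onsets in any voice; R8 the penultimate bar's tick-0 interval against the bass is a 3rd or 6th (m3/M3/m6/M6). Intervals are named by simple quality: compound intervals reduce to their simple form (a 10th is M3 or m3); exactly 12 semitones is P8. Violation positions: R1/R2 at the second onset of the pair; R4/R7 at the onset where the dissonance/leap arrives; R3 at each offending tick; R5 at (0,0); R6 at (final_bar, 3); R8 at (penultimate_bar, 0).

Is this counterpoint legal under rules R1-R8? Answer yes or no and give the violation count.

bar 0: v0=G3 v1=G4 (P8)
bar 1: v0=E3 v1=C4 (m6)
bar 2: v0=G3 v1=E4 (M6)
bar 3: v0=E3 v1=G3 (m3)
bar 4: v0=G3 v1=E4 (M6)
bar 5: v0=A3 v1=E4 (P5)
bar 6: v0=C4 v1=C5 (P8)
bar 7: v0=B3 v1=D4 (m3)
bar 8: v0=D4 v1=C5 (m7)
bar 9: v0=F3 v1=D4 (M6)
bar 10: v0=G3 v1=G4 (P8)
  R2 @ bar6.0: A3/E4 P5 -> C4/C5 P8 similar
  R7 @ bar7.0: C5->D4 leap 10st
  R4 @ bar8.0: D4/C5 m7 untreated
  R7 @ bar8.0: D4->C5 leap 10st
  R7 @ bar9.0: C5->D4 leap 10st
  R2 @ bar10.0: F3/D4 M6 -> G3/G4 P8 similar

No (6 violations)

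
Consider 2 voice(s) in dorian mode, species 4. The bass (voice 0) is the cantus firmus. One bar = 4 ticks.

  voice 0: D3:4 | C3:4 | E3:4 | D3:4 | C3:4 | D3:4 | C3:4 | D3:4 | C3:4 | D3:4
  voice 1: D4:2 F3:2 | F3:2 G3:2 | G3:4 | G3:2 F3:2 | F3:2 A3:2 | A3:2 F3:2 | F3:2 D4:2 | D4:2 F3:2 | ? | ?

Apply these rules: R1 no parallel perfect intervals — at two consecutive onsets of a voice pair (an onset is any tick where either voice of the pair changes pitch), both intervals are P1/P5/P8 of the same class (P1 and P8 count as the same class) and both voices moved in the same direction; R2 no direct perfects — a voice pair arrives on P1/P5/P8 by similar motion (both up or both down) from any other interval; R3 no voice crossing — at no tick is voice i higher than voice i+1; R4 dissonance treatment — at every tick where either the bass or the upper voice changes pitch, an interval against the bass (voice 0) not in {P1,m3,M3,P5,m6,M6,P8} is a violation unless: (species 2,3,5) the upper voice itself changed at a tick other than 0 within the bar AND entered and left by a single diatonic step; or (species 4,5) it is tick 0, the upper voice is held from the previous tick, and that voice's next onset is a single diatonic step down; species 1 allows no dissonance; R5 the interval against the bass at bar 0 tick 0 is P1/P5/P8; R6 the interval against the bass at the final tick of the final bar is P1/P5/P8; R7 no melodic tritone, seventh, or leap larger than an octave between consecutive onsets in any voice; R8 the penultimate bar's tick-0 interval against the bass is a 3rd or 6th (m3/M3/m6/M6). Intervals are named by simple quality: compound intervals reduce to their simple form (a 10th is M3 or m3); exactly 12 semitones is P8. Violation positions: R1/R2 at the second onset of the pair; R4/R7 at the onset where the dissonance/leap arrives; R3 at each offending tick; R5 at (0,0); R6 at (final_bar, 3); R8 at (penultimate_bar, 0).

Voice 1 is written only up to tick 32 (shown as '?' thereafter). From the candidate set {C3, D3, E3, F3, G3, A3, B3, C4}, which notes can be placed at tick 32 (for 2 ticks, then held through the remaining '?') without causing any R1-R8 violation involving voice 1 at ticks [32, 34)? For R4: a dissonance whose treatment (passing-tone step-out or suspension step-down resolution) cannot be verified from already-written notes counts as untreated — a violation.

C3: violates R2,R8
D3: violates R4,R8
E3: legal
F3: violates R4,R8
G3: violates R8
A3: legal
B3: violates R4,R7,R8
C4: violates R8

{A3, E3}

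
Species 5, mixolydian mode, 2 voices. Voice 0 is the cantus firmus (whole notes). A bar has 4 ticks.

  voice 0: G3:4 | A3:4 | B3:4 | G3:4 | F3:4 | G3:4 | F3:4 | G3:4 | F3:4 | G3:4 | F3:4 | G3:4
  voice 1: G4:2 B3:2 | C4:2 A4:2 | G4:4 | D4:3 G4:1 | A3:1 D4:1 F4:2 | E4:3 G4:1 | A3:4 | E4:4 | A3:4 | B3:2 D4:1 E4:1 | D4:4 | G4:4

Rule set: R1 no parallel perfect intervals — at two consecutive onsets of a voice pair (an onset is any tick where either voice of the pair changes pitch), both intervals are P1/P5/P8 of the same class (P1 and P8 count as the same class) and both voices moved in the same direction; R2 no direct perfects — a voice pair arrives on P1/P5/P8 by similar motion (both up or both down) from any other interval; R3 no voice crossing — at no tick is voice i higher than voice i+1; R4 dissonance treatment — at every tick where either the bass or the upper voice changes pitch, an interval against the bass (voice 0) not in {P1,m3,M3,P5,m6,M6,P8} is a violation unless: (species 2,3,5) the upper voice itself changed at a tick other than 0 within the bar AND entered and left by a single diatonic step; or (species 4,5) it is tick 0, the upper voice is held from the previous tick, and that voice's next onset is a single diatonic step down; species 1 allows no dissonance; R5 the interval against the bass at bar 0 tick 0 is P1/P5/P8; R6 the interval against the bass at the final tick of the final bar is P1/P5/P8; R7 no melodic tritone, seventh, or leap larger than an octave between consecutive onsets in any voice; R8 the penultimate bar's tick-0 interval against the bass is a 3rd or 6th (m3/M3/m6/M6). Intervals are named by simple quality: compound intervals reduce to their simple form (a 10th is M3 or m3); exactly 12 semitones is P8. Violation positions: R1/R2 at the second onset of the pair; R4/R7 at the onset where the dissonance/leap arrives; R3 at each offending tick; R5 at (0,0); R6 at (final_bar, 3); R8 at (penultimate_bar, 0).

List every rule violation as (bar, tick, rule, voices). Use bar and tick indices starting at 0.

(3, 0, R2, (0, 1))
(4, 0, R7, (1,))
(6, 0, R7, (1,))
(11, 0, R2, (0, 1))

bar 0: v0=G3 v1=G4 downbeat P8
bar 1: v0=A3 v1=C4 downbeat m3
bar 2: v0=B3 v1=G4 downbeat m6
bar 3: v0=G3 v1=D4 downbeat P5
bar 4: v0=F3 v1=A3 downbeat M3
bar 5: v0=G3 v1=E4 downbeat M6
bar 6: v0=F3 v1=A3 downbeat M3
bar 7: v0=G3 v1=E4 downbeat M6
bar 8: v0=F3 v1=A3 downbeat M3
bar 9: v0=G3 v1=B3 downbeat M3
bar 10: v0=F3 v1=D4 downbeat M6
bar 11: v0=G3 v1=G4 downbeat P8
  -> R2 @ bar 3 tick 0 v(0, 1): B3/G4 m6 -> G3/D4 P5 similar
  -> R7 @ bar 4 tick 0 v(1,): G4->A3 leap 10st
  -> R7 @ bar 6 tick 0 v(1,): G4->A3 leap 10st
  -> R2 @ bar 11 tick 0 v(0, 1): F3/D4 M6 -> G3/G4 P8 similar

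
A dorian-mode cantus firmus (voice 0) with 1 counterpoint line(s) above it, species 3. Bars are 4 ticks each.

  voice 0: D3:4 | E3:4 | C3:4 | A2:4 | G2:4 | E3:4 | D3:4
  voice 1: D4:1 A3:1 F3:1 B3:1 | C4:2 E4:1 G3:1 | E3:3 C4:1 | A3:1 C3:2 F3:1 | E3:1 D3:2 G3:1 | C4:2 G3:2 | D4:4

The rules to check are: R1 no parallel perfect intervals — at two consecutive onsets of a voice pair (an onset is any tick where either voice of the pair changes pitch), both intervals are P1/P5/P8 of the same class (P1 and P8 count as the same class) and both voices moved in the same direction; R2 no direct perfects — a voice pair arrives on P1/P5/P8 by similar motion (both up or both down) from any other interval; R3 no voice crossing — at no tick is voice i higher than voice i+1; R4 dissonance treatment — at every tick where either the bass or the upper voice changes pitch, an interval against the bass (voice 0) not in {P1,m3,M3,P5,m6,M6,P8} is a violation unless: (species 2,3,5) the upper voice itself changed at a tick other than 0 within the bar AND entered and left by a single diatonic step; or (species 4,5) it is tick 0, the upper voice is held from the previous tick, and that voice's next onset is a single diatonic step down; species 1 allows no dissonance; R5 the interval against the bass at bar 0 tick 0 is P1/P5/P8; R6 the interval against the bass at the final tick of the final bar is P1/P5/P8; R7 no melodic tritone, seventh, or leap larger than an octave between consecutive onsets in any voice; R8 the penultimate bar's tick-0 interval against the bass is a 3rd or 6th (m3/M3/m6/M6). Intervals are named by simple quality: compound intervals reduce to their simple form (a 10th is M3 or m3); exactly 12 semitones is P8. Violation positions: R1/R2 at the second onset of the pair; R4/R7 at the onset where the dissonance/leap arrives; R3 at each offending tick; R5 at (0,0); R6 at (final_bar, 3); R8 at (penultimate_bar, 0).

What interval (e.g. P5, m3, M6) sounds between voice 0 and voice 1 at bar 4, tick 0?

voice 0=G2 voice 1=E3 -> M6

M6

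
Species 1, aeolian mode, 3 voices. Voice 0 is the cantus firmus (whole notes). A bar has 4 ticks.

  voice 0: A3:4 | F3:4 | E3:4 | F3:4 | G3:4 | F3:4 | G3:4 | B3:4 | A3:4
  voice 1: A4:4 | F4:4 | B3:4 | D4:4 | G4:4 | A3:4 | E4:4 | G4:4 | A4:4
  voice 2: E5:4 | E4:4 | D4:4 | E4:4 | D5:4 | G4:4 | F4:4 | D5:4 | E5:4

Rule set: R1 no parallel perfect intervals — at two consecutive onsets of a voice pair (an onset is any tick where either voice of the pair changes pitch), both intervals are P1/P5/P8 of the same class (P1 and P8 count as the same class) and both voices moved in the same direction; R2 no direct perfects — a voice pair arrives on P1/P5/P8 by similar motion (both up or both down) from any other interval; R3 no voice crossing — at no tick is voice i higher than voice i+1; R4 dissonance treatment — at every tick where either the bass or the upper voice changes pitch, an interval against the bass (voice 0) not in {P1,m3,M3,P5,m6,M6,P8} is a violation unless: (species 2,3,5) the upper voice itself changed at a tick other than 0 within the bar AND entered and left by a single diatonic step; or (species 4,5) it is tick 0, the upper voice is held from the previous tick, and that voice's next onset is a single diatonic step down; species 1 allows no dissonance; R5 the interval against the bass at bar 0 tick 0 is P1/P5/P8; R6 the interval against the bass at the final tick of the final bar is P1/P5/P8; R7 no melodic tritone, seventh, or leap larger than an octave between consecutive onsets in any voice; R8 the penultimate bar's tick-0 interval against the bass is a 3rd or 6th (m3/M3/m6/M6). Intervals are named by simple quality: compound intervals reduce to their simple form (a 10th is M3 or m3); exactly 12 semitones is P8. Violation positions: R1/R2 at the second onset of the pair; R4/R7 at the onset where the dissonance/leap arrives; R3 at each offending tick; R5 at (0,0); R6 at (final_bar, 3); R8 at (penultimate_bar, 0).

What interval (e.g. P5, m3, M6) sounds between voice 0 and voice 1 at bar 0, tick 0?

P8

voice 0=A3 voice 1=A4 -> P8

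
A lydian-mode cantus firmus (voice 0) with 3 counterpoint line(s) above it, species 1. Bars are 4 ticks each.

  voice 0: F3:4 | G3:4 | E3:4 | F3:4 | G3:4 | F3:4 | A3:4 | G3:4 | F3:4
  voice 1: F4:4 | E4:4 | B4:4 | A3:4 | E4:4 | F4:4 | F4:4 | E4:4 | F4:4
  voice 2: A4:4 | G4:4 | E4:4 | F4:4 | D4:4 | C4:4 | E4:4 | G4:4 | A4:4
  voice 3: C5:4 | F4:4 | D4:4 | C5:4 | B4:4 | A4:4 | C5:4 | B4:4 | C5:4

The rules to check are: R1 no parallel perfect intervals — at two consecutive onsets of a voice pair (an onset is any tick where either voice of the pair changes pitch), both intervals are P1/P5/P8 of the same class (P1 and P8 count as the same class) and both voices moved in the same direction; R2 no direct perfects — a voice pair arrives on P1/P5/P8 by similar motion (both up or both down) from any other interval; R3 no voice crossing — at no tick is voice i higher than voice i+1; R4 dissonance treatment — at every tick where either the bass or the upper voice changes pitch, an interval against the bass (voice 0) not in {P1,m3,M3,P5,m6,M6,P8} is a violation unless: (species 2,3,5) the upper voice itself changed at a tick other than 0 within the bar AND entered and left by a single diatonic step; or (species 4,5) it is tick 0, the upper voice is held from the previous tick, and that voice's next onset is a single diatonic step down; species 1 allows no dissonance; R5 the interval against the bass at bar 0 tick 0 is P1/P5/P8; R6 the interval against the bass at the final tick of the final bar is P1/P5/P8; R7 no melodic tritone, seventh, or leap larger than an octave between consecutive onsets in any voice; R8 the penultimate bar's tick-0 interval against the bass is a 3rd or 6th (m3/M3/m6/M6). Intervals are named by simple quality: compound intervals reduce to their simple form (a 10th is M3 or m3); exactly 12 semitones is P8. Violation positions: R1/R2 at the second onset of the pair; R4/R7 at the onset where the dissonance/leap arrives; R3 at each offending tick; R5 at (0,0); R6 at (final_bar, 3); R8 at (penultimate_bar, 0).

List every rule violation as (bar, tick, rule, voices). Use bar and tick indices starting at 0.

bar 0: v0=F3 v1=F4 v2=A4 v3=C5 downbeat P5
bar 1: v0=G3 v1=E4 v2=G4 v3=F4 downbeat m7
bar 2: v0=E3 v1=B4 v2=E4 v3=D4 downbeat m7
bar 3: v0=F3 v1=A3 v2=F4 v3=C5 downbeat P5
bar 4: v0=G3 v1=E4 v2=D4 v3=B4 downbeat M3
bar 5: v0=F3 v1=F4 v2=C4 v3=A4 downbeat M3
bar 6: v0=A3 v1=F4 v2=E4 v3=C5 downbeat m3
bar 7: v0=G3 v1=E4 v2=G4 v3=B4 downbeat M3
bar 8: v0=F3 v1=F4 v2=A4 v3=C5 downbeat P5
  -> R5 @ bar 0 tick 0 v(0, 2): opens on M3
  -> R3 @ bar 1 tick 0 v(2, 3): G4 above F4
  -> R4 @ bar 1 tick 0 v(0, 3): G3/F4 m7 untreated
  -> R3 @ bar 1 tick 1 v(2, 3): G4 above F4
  -> R3 @ bar 1 tick 2 v(2, 3): G4 above F4
  -> R3 @ bar 1 tick 3 v(2, 3): G4 above F4
  -> R1 @ bar 2 tick 0 v(0, 2): G3/G4 P8 -> E3/E4 P8 similar
  -> R3 @ bar 2 tick 0 v(1, 2): B4 above E4
  -> R3 @ bar 2 tick 0 v(2, 3): E4 above D4
  -> R4 @ bar 2 tick 0 v(0, 3): E3/D4 m7 untreated
  -> R3 @ bar 2 tick 1 v(1, 2): B4 above E4
  -> R3 @ bar 2 tick 1 v(2, 3): E4 above D4
  -> R3 @ bar 2 tick 2 v(1, 2): B4 above E4
  -> R3 @ bar 2 tick 2 v(2, 3): E4 above D4
  -> R3 @ bar 2 tick 3 v(1, 2): B4 above E4
  -> R3 @ bar 2 tick 3 v(2, 3): E4 above D4
  -> R1 @ bar 3 tick 0 v(0, 2): E3/E4 P8 -> F3/F4 P8 similar
  -> R2 @ bar 3 tick 0 v(0, 3): E3/D4 m7 -> F3/C5 P5 similar
  -> R2 @ bar 3 tick 0 v(2, 3): E4/D4 M2 -> F4/C5 P5 similar
  -> R7 @ bar 3 tick 0 v(1,): B4->A3 leap 14st
  -> R7 @ bar 3 tick 0 v(3,): D4->C5 leap 10st
  -> R3 @ bar 4 tick 0 v(1, 2): E4 above D4
  -> R3 @ bar 4 tick 1 v(1, 2): E4 above D4
  -> R3 @ bar 4 tick 2 v(1, 2): E4 above D4
  -> R3 @ bar 4 tick 3 v(1, 2): E4 above D4
  -> R1 @ bar 5 tick 0 v(0, 2): G3/D4 P5 -> F3/C4 P5 similar
  -> R3 @ bar 5 tick 0 v(1, 2): F4 above C4
  -> R3 @ bar 5 tick 1 v(1, 2): F4 above C4
  -> R3 @ bar 5 tick 2 v(1, 2): F4 above C4
  -> R3 @ bar 5 tick 3 v(1, 2): F4 above C4
  -> R1 @ bar 6 tick 0 v(0, 2): F3/C4 P5 -> A3/E4 P5 similar
  -> R3 @ bar 6 tick 0 v(1, 2): F4 above E4
  -> R3 @ bar 6 tick 1 v(1, 2): F4 above E4
  -> R3 @ bar 6 tick 2 v(1, 2): F4 above E4
  -> R3 @ bar 6 tick 3 v(1, 2): F4 above E4
  -> R1 @ bar 7 tick 0 v(1, 3): F4/C5 P5 -> E4/B4 P5 similar
  -> R8 @ bar 7 tick 0 v(0, 2): penult P8 not 3rd/6th
  -> R1 @ bar 8 tick 0 v(1, 3): E4/B4 P5 -> F4/C5 P5 similar
  -> R6 @ bar 8 tick 3 v(0, 2): closes on M3

(0, 0, R5, (0, 2))
(1, 0, R3, (2, 3))
(1, 0, R4, (0, 3))
(1, 1, R3, (2, 3))
(1, 2, R3, (2, 3))
(1, 3, R3, (2, 3))
(2, 0, R1, (0, 2))
(2, 0, R3, (1, 2))
(2, 0, R3, (2, 3))
(2, 0, R4, (0, 3))
(2, 1, R3, (1, 2))
(2, 1, R3, (2, 3))
(2, 2, R3, (1, 2))
(2, 2, R3, (2, 3))
(2, 3, R3, (1, 2))
(2, 3, R3, (2, 3))
(3, 0, R1, (0, 2))
(3, 0, R2, (0, 3))
(3, 0, R2, (2, 3))
(3, 0, R7, (1,))
(3, 0, R7, (3,))
(4, 0, R3, (1, 2))
(4, 1, R3, (1, 2))
(4, 2, R3, (1, 2))
(4, 3, R3, (1, 2))
(5, 0, R1, (0, 2))
(5, 0, R3, (1, 2))
(5, 1, R3, (1, 2))
(5, 2, R3, (1, 2))
(5, 3, R3, (1, 2))
(6, 0, R1, (0, 2))
(6, 0, R3, (1, 2))
(6, 1, R3, (1, 2))
(6, 2, R3, (1, 2))
(6, 3, R3, (1, 2))
(7, 0, R1, (1, 3))
(7, 0, R8, (0, 2))
(8, 0, R1, (1, 3))
(8, 3, R6, (0, 2))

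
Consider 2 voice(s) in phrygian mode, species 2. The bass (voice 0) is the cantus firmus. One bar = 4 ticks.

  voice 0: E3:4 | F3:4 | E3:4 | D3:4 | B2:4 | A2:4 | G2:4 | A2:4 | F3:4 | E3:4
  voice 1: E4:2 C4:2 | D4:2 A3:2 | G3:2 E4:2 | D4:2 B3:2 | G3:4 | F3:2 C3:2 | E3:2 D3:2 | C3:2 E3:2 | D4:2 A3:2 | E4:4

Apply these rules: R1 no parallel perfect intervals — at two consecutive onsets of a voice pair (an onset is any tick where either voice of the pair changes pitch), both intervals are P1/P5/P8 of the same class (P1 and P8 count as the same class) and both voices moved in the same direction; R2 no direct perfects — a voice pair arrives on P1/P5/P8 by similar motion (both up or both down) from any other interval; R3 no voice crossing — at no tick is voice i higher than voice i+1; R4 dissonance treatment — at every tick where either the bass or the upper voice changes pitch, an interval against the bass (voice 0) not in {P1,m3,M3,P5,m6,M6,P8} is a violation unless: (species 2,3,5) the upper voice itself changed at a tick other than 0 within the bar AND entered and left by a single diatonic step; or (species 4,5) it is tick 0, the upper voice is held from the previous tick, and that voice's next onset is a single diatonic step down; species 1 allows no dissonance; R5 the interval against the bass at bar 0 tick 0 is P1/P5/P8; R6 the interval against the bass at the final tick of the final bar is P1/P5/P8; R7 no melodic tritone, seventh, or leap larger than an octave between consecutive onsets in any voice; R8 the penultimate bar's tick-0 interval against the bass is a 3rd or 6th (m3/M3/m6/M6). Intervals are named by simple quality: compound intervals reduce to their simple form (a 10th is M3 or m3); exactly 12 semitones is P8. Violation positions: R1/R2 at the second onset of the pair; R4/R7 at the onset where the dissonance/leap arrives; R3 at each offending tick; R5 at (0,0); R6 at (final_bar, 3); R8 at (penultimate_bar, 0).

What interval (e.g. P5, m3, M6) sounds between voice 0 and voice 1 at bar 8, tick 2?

M3

voice 0=F3 voice 1=A3 -> M3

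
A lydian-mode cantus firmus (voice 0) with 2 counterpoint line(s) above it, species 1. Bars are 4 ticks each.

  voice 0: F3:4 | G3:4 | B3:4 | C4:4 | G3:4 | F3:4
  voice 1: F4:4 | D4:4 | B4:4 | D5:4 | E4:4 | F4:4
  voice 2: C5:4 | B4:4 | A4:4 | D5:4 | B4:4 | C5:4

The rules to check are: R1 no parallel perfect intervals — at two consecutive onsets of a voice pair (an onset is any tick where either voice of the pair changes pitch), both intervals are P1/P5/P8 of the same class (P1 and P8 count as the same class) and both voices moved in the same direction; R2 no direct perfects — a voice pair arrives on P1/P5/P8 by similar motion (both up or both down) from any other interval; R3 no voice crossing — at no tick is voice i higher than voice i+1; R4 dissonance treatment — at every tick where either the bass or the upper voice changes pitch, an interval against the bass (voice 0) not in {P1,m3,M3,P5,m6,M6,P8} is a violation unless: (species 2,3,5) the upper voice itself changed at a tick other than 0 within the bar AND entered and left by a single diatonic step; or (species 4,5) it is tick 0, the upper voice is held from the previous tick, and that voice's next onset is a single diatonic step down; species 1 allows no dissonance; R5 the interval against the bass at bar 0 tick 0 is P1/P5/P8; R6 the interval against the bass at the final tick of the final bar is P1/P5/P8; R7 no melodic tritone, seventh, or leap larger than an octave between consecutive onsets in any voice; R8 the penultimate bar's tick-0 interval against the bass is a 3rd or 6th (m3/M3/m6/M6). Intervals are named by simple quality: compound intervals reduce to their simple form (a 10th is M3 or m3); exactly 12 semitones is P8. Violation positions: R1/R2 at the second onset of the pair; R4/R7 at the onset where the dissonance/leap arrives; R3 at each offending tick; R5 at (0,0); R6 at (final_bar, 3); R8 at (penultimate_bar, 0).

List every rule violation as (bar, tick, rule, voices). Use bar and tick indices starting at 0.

bar 0: v0=F3 v1=F4 v2=C5 downbeat P5
bar 1: v0=G3 v1=D4 v2=B4 downbeat M3
bar 2: v0=B3 v1=B4 v2=A4 downbeat m7
bar 3: v0=C4 v1=D5 v2=D5 downbeat M2
bar 4: v0=G3 v1=E4 v2=B4 downbeat M3
bar 5: v0=F3 v1=F4 v2=C5 downbeat P5
  -> R2 @ bar 2 tick 0 v(0, 1): G3/D4 P5 -> B3/B4 P8 similar
  -> R3 @ bar 2 tick 0 v(1, 2): B4 above A4
  -> R4 @ bar 2 tick 0 v(0, 2): B3/A4 m7 untreated
  -> R3 @ bar 2 tick 1 v(1, 2): B4 above A4
  -> R3 @ bar 2 tick 2 v(1, 2): B4 above A4
  -> R3 @ bar 2 tick 3 v(1, 2): B4 above A4
  -> R2 @ bar 3 tick 0 v(1, 2): B4/A4 M2 -> D5/D5 P1 similar
  -> R4 @ bar 3 tick 0 v(0, 1): C4/D5 M2 untreated
  -> R4 @ bar 3 tick 0 v(0, 2): C4/D5 M2 untreated
  -> R2 @ bar 4 tick 0 v(1, 2): D5/D5 P1 -> E4/B4 P5 similar
  -> R7 @ bar 4 tick 0 v(1,): D5->E4 leap 10st
  -> R1 @ bar 5 tick 0 v(1, 2): E4/B4 P5 -> F4/C5 P5 similar

(2, 0, R2, (0, 1))
(2, 0, R3, (1, 2))
(2, 0, R4, (0, 2))
(2, 1, R3, (1, 2))
(2, 2, R3, (1, 2))
(2, 3, R3, (1, 2))
(3, 0, R2, (1, 2))
(3, 0, R4, (0, 1))
(3, 0, R4, (0, 2))
(4, 0, R2, (1, 2))
(4, 0, R7, (1,))
(5, 0, R1, (1, 2))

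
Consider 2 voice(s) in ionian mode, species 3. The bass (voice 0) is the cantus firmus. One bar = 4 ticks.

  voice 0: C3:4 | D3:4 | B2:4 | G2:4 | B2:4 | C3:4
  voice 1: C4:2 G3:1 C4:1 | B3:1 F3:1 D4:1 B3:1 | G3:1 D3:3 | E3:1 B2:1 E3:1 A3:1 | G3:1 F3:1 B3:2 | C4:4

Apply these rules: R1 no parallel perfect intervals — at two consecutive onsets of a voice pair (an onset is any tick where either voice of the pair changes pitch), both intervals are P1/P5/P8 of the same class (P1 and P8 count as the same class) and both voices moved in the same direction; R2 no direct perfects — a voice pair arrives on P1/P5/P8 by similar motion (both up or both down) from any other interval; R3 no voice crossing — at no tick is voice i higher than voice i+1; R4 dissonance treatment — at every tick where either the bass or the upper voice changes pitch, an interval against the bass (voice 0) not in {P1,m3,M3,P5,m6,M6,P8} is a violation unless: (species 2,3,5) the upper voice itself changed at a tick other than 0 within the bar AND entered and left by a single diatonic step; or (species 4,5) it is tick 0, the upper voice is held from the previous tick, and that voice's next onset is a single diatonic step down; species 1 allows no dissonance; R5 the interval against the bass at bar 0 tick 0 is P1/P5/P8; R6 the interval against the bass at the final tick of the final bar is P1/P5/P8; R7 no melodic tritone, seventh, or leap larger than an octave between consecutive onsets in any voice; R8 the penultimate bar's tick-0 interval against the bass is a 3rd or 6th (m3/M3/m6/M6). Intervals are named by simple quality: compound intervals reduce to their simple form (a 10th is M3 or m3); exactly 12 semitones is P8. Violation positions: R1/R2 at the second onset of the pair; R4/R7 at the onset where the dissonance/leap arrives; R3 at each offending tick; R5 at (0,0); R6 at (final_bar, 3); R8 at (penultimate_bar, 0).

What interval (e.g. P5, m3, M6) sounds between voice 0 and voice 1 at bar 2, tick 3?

m3

voice 0=B2 voice 1=D3 -> m3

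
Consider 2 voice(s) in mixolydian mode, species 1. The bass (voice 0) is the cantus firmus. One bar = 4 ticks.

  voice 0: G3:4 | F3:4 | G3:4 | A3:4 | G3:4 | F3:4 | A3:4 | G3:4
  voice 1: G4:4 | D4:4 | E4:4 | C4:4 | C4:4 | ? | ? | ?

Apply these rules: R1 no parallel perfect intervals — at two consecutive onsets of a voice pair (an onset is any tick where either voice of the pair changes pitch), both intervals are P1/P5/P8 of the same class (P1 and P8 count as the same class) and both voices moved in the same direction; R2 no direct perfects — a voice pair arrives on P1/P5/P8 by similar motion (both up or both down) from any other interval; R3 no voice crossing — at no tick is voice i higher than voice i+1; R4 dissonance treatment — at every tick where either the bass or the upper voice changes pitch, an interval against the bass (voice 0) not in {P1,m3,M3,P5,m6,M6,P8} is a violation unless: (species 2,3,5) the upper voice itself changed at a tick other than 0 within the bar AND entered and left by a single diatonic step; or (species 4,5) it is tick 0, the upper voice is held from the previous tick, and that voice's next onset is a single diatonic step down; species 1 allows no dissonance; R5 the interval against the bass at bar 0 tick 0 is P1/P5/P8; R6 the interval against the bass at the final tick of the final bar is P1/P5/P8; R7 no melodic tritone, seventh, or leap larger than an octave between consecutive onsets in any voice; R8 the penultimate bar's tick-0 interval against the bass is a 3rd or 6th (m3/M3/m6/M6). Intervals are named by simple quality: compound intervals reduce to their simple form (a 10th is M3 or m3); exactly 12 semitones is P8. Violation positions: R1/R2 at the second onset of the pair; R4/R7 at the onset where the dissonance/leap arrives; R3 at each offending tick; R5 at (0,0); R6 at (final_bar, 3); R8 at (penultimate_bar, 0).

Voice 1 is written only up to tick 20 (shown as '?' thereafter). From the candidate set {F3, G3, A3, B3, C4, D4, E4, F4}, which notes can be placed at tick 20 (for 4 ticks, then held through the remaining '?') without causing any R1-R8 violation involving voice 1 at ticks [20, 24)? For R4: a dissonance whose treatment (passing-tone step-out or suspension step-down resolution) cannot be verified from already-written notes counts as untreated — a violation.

F3: violates R2
G3: violates R4
A3: legal
B3: violates R4
C4: legal
D4: legal
E4: violates R4
F4: legal

{A3, C4, D4, F4}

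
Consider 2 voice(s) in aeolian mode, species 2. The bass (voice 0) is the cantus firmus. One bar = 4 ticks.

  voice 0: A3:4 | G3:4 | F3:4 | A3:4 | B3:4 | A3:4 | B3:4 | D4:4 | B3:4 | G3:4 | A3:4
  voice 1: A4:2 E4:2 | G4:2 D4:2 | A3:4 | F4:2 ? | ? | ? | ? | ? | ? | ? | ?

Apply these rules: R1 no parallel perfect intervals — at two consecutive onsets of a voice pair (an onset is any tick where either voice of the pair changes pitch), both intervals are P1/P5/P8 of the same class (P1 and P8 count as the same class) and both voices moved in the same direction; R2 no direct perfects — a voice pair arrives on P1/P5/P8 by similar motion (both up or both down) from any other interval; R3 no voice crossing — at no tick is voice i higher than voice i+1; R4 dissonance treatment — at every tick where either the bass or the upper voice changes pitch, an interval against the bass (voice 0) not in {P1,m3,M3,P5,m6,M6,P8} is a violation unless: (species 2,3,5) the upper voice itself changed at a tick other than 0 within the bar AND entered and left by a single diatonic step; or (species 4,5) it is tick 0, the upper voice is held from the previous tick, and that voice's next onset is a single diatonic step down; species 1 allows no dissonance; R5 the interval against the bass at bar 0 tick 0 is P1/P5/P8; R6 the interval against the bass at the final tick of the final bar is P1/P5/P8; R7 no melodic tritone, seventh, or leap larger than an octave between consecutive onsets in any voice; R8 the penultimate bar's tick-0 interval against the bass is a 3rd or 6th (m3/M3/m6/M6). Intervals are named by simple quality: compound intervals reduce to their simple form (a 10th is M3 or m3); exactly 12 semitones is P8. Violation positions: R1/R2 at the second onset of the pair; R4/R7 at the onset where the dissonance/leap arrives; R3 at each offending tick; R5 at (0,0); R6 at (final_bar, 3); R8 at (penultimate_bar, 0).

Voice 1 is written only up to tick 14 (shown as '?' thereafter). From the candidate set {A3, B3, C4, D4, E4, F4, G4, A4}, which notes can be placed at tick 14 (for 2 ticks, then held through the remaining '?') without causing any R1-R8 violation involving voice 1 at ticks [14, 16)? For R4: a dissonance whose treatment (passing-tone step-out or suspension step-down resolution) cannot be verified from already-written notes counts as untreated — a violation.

A3: legal
B3: violates R4,R7
C4: legal
D4: violates R4
E4: legal
F4: legal
G4: violates R4
A4: legal

{A3, A4, C4, E4, F4}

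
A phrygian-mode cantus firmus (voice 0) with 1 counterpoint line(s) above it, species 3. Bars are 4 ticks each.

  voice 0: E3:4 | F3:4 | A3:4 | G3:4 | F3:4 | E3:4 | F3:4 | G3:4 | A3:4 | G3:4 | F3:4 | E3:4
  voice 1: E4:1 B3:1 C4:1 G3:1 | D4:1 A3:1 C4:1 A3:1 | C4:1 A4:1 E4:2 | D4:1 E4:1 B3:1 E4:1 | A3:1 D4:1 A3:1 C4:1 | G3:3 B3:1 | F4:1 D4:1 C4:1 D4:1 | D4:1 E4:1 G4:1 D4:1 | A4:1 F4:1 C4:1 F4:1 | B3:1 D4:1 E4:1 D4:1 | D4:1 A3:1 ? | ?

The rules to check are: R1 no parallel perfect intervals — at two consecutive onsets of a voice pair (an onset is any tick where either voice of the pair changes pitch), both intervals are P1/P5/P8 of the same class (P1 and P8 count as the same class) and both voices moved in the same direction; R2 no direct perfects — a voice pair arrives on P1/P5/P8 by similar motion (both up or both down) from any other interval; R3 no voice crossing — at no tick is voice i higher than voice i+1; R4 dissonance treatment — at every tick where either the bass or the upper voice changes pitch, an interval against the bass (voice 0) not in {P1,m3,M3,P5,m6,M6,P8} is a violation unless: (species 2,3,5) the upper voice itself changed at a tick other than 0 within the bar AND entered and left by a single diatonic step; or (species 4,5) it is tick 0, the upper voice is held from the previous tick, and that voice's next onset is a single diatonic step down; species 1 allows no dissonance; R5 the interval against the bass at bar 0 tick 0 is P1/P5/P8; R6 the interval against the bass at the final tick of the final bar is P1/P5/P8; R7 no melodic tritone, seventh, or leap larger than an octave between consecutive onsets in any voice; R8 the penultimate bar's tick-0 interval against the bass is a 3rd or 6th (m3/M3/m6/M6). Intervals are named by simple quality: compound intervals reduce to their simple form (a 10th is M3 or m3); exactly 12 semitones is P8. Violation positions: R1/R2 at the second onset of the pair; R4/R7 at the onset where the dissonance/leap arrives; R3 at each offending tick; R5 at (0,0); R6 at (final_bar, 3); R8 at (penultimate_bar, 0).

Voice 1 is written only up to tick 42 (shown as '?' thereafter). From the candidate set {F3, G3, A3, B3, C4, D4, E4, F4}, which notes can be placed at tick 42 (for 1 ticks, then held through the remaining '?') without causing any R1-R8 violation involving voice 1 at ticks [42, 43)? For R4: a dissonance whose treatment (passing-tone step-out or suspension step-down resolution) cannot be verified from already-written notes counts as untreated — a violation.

{A3, C4, D4, F3, F4}

F3: legal
G3: violates R4
A3: legal
B3: violates R4
C4: legal
D4: legal
E4: violates R4
F4: legal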